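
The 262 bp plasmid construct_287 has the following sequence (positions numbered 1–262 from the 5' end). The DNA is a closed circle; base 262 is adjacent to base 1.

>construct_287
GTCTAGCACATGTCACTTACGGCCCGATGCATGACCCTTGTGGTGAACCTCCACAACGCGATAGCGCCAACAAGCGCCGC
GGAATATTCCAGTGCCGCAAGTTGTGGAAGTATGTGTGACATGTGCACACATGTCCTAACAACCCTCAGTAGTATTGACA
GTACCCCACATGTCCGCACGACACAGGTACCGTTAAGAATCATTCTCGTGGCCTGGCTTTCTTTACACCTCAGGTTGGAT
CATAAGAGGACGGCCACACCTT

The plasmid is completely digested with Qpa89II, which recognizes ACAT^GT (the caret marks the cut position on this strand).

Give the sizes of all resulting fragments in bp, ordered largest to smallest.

Qpa89II sites (ACATGT) start at positions 8, 119, 129, 168.
Qpa89II cuts after base 4 of each site, so after positions 11, 122, 132, 171.
Circular molecule, 4 cuts → 4 fragments:
  12–122 → 111 bp
  123–132 → 10 bp
  133–171 → 39 bp
  172–262 then 1–11 → 91 + 11 = 102 bp
Sorted largest to smallest: 111, 102, 39, 10 bp.

111, 102, 39, 10 bp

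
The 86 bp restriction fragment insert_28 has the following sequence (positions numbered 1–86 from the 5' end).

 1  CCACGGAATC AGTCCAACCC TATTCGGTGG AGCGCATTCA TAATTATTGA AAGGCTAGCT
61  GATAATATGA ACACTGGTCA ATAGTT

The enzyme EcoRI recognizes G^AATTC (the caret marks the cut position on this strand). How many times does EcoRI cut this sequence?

0

No occurrence of GAATTC is present in the sequence.
EcoRI does not cut: 0 sites.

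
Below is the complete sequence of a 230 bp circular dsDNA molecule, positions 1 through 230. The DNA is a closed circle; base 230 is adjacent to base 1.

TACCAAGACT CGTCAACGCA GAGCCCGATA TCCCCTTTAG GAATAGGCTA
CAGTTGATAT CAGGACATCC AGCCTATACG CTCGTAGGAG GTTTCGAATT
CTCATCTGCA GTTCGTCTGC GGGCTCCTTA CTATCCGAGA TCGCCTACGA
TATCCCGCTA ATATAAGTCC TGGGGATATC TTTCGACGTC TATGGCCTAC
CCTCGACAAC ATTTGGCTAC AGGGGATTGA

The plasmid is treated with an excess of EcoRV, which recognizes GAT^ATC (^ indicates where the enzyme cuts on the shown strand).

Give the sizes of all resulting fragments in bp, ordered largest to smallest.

93, 82, 29, 26 bp

EcoRV sites (GATATC) start at positions 27, 56, 149, 175.
EcoRV cuts after base 3 of each site, so after positions 29, 58, 151, 177.
Circular molecule, 4 cuts → 4 fragments:
  30–58 → 29 bp
  59–151 → 93 bp
  152–177 → 26 bp
  178–230 then 1–29 → 53 + 29 = 82 bp
Sorted largest to smallest: 93, 82, 29, 26 bp.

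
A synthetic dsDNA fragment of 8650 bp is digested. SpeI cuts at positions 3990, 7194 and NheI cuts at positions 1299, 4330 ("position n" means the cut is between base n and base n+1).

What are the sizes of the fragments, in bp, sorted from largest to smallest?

Combined cut positions (sorted): 1299, 3990, 4330, 7194.
Linear molecule, 4 cuts → 5 fragments:
  1299 − 0 = 1299 bp
  3990 − 1299 = 2691 bp
  4330 − 3990 = 340 bp
  7194 − 4330 = 2864 bp
  8650 − 7194 = 1456 bp
Sorted largest to smallest: 2864, 2691, 1456, 1299, 340 bp.

2864, 2691, 1456, 1299, 340 bp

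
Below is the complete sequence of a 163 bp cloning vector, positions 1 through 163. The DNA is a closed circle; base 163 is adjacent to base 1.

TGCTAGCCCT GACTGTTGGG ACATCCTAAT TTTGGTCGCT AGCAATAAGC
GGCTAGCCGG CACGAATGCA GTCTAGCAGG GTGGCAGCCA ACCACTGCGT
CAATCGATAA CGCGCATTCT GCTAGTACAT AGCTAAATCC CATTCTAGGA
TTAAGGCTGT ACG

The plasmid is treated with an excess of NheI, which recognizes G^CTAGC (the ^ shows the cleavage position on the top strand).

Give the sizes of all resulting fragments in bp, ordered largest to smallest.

113, 36, 14 bp

NheI sites (GCTAGC) start at positions 2, 38, 52.
NheI cuts after the first base of each site, so after positions 2, 38, 52.
Circular molecule, 3 cuts → 3 fragments:
  3–38 → 36 bp
  39–52 → 14 bp
  53–163 then 1–2 → 111 + 2 = 113 bp
Sorted largest to smallest: 113, 36, 14 bp.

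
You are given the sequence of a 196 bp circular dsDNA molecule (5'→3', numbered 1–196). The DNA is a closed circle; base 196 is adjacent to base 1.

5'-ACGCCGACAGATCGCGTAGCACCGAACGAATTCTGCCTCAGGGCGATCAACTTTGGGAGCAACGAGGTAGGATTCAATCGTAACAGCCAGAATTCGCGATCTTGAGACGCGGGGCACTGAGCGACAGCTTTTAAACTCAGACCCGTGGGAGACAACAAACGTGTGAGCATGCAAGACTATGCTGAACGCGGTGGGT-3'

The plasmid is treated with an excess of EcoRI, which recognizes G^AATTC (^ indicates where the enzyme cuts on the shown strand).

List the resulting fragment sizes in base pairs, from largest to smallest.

134, 62 bp

EcoRI sites (GAATTC) start at positions 28, 90.
EcoRI cuts after the first base of each site, so after positions 28, 90.
Circular molecule, 2 cuts → 2 fragments:
  29–90 → 62 bp
  91–196 then 1–28 → 106 + 28 = 134 bp
Sorted largest to smallest: 134, 62 bp.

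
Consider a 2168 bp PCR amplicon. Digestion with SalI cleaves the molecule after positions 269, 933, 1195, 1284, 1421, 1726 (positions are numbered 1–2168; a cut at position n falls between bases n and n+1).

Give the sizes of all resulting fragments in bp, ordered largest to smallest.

664, 442, 305, 269, 262, 137, 89 bp

Linear molecule, 6 cuts → 7 fragments:
  269 − 0 = 269 bp
  933 − 269 = 664 bp
  1195 − 933 = 262 bp
  1284 − 1195 = 89 bp
  1421 − 1284 = 137 bp
  1726 − 1421 = 305 bp
  2168 − 1726 = 442 bp
Sorted largest to smallest: 664, 442, 305, 269, 262, 137, 89 bp.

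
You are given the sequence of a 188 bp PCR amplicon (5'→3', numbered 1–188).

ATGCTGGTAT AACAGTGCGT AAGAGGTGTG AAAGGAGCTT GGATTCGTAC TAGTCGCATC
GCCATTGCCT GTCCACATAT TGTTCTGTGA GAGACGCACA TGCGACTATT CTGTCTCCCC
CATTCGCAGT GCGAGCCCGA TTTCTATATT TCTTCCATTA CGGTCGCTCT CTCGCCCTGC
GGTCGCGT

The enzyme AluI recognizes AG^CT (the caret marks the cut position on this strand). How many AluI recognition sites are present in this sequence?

AGCT occurs starting at position 36.
AluI cuts at 1 site.

1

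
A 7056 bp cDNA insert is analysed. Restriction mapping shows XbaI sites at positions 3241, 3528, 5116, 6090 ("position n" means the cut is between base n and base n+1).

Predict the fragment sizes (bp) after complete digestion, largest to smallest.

Linear molecule, 4 cuts → 5 fragments:
  3241 − 0 = 3241 bp
  3528 − 3241 = 287 bp
  5116 − 3528 = 1588 bp
  6090 − 5116 = 974 bp
  7056 − 6090 = 966 bp
Sorted largest to smallest: 3241, 1588, 974, 966, 287 bp.

3241, 1588, 974, 966, 287 bp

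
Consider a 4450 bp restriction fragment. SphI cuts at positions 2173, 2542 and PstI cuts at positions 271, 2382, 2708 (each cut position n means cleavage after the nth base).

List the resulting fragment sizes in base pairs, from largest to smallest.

Combined cut positions (sorted): 271, 2173, 2382, 2542, 2708.
Linear molecule, 5 cuts → 6 fragments:
  271 − 0 = 271 bp
  2173 − 271 = 1902 bp
  2382 − 2173 = 209 bp
  2542 − 2382 = 160 bp
  2708 − 2542 = 166 bp
  4450 − 2708 = 1742 bp
Sorted largest to smallest: 1902, 1742, 271, 209, 166, 160 bp.

1902, 1742, 271, 209, 166, 160 bp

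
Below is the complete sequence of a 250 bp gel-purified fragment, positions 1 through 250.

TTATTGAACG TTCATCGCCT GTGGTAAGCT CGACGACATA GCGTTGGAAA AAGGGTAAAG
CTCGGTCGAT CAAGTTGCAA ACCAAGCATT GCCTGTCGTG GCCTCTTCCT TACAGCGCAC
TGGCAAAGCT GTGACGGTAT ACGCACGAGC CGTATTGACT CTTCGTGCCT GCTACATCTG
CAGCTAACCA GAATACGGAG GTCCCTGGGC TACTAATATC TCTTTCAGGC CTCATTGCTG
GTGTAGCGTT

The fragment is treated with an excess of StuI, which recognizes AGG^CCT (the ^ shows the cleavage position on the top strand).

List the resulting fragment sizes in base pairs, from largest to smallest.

The StuI site (AGGCCT) starts at position 227.
StuI cuts after base 3 of each site, so after position 229.
Linear molecule, 1 cut → 2 fragments:
  1–229 → 229 bp
  230–250 → 21 bp
Sorted largest to smallest: 229, 21 bp.

229, 21 bp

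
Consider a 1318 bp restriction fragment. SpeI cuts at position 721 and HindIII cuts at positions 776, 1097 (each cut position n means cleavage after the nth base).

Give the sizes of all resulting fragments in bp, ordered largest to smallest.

Combined cut positions (sorted): 721, 776, 1097.
Linear molecule, 3 cuts → 4 fragments:
  721 − 0 = 721 bp
  776 − 721 = 55 bp
  1097 − 776 = 321 bp
  1318 − 1097 = 221 bp
Sorted largest to smallest: 721, 321, 221, 55 bp.

721, 321, 221, 55 bp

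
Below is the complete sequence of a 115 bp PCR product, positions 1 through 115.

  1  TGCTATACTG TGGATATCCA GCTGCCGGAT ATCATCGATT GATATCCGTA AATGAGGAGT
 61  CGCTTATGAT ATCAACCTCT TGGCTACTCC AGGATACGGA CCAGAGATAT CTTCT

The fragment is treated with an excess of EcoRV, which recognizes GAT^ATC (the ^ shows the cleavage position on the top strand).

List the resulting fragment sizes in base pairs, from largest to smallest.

EcoRV sites (GATATC) start at positions 13, 28, 41, 68, 106.
EcoRV cuts after base 3 of each site, so after positions 15, 30, 43, 70, 108.
Linear molecule, 5 cuts → 6 fragments:
  1–15 → 15 bp
  16–30 → 15 bp
  31–43 → 13 bp
  44–70 → 27 bp
  71–108 → 38 bp
  109–115 → 7 bp
Sorted largest to smallest: 38, 27, 15, 15, 13, 7 bp.

38, 27, 15, 15, 13, 7 bp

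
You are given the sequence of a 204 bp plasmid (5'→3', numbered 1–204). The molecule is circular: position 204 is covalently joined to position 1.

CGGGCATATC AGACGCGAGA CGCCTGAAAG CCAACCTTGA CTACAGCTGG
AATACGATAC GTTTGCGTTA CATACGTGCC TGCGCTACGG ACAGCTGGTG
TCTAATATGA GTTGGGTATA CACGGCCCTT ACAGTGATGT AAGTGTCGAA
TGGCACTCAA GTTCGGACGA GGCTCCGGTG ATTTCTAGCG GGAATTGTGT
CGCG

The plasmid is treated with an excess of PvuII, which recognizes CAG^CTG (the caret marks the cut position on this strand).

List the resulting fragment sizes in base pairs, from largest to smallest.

PvuII sites (CAGCTG) start at positions 44, 92.
PvuII cuts after base 3 of each site, so after positions 46, 94.
Circular molecule, 2 cuts → 2 fragments:
  47–94 → 48 bp
  95–204 then 1–46 → 110 + 46 = 156 bp
Sorted largest to smallest: 156, 48 bp.

156, 48 bp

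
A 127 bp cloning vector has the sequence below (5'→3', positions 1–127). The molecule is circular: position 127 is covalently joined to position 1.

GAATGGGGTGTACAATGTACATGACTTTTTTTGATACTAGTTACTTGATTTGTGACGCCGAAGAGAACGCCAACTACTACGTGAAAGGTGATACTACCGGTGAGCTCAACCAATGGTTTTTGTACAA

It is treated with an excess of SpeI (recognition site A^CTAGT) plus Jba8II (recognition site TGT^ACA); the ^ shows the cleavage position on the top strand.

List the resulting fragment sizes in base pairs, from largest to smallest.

87, 18, 15, 7 bp

The SpeI site (ACTAGT) starts at position 36.
SpeI cuts after the first base of each site, so after position 36.
Jba8II sites (TGTACA) start at positions 9, 16, 121.
Jba8II cuts after base 3 of each site, so after positions 11, 18, 123.
Combined cut positions: 11, 18, 36, 123.
Circular molecule, 4 cuts → 4 fragments:
  12–18 → 7 bp
  19–36 → 18 bp
  37–123 → 87 bp
  124–127 then 1–11 → 4 + 11 = 15 bp
Sorted largest to smallest: 87, 18, 15, 7 bp.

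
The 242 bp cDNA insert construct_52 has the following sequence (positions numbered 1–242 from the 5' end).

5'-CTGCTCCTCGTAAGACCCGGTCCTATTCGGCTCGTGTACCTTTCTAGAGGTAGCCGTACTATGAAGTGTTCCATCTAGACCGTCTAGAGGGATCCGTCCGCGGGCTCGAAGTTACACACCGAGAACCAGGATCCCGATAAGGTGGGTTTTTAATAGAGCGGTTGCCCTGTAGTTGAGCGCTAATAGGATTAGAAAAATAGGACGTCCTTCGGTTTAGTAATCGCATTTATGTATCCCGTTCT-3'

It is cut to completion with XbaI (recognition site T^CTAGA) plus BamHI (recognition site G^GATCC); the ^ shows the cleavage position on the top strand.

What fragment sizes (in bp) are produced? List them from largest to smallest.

XbaI sites (TCTAGA) start at positions 43, 74, 83.
XbaI cuts after the first base of each site, so after positions 43, 74, 83.
BamHI sites (GGATCC) start at positions 90, 129.
BamHI cuts after the first base of each site, so after positions 90, 129.
Combined cut positions: 43, 74, 83, 90, 129.
Linear molecule, 5 cuts → 6 fragments:
  1–43 → 43 bp
  44–74 → 31 bp
  75–83 → 9 bp
  84–90 → 7 bp
  91–129 → 39 bp
  130–242 → 113 bp
Sorted largest to smallest: 113, 43, 39, 31, 9, 7 bp.

113, 43, 39, 31, 9, 7 bp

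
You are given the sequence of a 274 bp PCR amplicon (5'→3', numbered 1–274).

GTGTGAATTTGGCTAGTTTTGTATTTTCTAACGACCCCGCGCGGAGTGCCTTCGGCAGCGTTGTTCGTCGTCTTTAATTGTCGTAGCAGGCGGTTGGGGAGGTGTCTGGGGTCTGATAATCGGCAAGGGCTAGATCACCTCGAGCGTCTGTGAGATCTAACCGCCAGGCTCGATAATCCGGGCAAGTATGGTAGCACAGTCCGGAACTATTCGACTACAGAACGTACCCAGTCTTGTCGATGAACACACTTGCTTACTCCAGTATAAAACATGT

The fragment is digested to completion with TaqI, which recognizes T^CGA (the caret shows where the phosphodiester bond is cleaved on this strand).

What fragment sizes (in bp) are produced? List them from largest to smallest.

140, 41, 37, 30, 26 bp

TaqI sites (TCGA) start at positions 140, 170, 211, 237.
TaqI cuts after the first base of each site, so after positions 140, 170, 211, 237.
Linear molecule, 4 cuts → 5 fragments:
  1–140 → 140 bp
  141–170 → 30 bp
  171–211 → 41 bp
  212–237 → 26 bp
  238–274 → 37 bp
Sorted largest to smallest: 140, 41, 37, 30, 26 bp.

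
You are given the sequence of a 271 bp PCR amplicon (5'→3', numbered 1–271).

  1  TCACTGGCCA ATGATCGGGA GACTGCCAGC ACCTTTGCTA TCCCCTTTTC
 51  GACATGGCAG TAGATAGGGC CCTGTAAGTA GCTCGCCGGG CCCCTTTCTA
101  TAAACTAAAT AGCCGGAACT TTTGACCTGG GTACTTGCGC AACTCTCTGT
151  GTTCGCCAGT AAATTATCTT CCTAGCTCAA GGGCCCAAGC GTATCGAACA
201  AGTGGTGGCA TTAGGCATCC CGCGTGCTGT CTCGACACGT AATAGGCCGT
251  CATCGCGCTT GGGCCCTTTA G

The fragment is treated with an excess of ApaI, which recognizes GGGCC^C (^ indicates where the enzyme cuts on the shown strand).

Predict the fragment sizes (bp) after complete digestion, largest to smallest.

ApaI sites (GGGCCC) start at positions 67, 88, 181, 261.
ApaI cuts after base 5 of each site (before the last base), so after positions 71, 92, 185, 265.
Linear molecule, 4 cuts → 5 fragments:
  1–71 → 71 bp
  72–92 → 21 bp
  93–185 → 93 bp
  186–265 → 80 bp
  266–271 → 6 bp
Sorted largest to smallest: 93, 80, 71, 21, 6 bp.

93, 80, 71, 21, 6 bp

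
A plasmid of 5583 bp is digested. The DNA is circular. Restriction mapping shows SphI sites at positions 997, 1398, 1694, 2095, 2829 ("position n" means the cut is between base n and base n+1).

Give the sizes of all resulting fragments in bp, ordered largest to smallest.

Circular molecule, 5 cuts → 5 fragments:
  1398 − 997 = 401 bp
  1694 − 1398 = 296 bp
  2095 − 1694 = 401 bp
  2829 − 2095 = 734 bp
  wrap: 5583 − 2829 + 997 = 3751 bp
Sorted largest to smallest: 3751, 734, 401, 401, 296 bp.

3751, 734, 401, 401, 296 bp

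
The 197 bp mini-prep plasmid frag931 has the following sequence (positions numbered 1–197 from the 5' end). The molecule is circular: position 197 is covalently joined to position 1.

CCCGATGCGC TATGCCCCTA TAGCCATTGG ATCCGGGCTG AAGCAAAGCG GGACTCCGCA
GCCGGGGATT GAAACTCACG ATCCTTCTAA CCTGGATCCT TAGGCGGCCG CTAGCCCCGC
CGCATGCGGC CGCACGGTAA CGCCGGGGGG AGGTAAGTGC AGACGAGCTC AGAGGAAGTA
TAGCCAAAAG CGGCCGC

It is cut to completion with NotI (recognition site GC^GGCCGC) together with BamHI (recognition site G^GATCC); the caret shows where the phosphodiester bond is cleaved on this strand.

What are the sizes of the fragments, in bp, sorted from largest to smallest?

NotI sites (GCGGCCGC) start at positions 104, 126, 190.
NotI cuts after base 2 of each site, so after positions 105, 127, 191.
BamHI sites (GGATCC) start at positions 29, 94.
BamHI cuts after the first base of each site, so after positions 29, 94.
Combined cut positions: 29, 94, 105, 127, 191.
Circular molecule, 5 cuts → 5 fragments:
  30–94 → 65 bp
  95–105 → 11 bp
  106–127 → 22 bp
  128–191 → 64 bp
  192–197 then 1–29 → 6 + 29 = 35 bp
Sorted largest to smallest: 65, 64, 35, 22, 11 bp.

65, 64, 35, 22, 11 bp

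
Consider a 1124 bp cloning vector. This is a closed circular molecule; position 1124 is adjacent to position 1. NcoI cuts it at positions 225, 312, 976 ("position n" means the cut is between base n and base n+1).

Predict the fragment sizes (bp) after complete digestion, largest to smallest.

Circular molecule, 3 cuts → 3 fragments:
  312 − 225 = 87 bp
  976 − 312 = 664 bp
  wrap: 1124 − 976 + 225 = 373 bp
Sorted largest to smallest: 664, 373, 87 bp.

664, 373, 87 bp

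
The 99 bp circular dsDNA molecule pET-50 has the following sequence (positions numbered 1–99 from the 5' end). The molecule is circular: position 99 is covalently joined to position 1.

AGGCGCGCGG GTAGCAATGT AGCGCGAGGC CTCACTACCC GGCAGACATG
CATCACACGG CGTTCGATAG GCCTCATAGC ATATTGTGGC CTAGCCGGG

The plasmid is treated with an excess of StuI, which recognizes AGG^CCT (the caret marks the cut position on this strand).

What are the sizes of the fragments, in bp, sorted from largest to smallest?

StuI sites (AGGCCT) start at positions 27, 69.
StuI cuts after base 3 of each site, so after positions 29, 71.
Circular molecule, 2 cuts → 2 fragments:
  30–71 → 42 bp
  72–99 then 1–29 → 28 + 29 = 57 bp
Sorted largest to smallest: 57, 42 bp.

57, 42 bp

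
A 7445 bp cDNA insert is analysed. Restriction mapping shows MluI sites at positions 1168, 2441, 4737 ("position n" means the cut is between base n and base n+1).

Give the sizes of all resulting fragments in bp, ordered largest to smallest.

Linear molecule, 3 cuts → 4 fragments:
  1168 − 0 = 1168 bp
  2441 − 1168 = 1273 bp
  4737 − 2441 = 2296 bp
  7445 − 4737 = 2708 bp
Sorted largest to smallest: 2708, 2296, 1273, 1168 bp.

2708, 2296, 1273, 1168 bp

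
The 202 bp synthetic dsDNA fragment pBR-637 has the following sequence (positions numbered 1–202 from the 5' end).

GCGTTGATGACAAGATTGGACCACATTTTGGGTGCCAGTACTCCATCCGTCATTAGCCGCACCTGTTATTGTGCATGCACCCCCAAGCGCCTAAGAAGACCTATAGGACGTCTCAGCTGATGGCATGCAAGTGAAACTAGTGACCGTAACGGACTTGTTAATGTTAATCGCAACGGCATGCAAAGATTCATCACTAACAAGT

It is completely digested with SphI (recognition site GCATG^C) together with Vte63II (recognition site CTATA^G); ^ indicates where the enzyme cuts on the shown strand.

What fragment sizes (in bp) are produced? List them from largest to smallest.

SphI sites (GCATGC) start at positions 73, 123, 176.
SphI cuts after base 5 of each site (before the last base), so after positions 77, 127, 180.
The Vte63II site (CTATAG) starts at position 101.
Vte63II cuts after base 5 of each site (before the last base), so after position 105.
Combined cut positions: 77, 105, 127, 180.
Linear molecule, 4 cuts → 5 fragments:
  1–77 → 77 bp
  78–105 → 28 bp
  106–127 → 22 bp
  128–180 → 53 bp
  181–202 → 22 bp
Sorted largest to smallest: 77, 53, 28, 22, 22 bp.

77, 53, 28, 22, 22 bp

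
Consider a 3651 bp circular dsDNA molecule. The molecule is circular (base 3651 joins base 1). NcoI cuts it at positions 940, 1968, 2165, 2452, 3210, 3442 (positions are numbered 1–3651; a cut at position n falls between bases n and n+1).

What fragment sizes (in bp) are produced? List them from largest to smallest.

1149, 1028, 758, 287, 232, 197 bp

Circular molecule, 6 cuts → 6 fragments:
  1968 − 940 = 1028 bp
  2165 − 1968 = 197 bp
  2452 − 2165 = 287 bp
  3210 − 2452 = 758 bp
  3442 − 3210 = 232 bp
  wrap: 3651 − 3442 + 940 = 1149 bp
Sorted largest to smallest: 1149, 1028, 758, 287, 232, 197 bp.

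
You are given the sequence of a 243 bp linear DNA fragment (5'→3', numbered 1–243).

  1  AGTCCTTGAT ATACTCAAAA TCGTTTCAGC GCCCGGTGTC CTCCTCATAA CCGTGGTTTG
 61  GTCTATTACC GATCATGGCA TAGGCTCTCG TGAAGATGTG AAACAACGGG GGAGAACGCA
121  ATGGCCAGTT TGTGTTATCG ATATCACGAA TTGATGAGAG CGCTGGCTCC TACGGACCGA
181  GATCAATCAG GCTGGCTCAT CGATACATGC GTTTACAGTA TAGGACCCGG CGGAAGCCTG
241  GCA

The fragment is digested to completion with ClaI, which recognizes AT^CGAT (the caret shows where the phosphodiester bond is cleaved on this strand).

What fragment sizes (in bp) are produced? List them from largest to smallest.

ClaI sites (ATCGAT) start at positions 137, 199.
ClaI cuts after base 2 of each site, so after positions 138, 200.
Linear molecule, 2 cuts → 3 fragments:
  1–138 → 138 bp
  139–200 → 62 bp
  201–243 → 43 bp
Sorted largest to smallest: 138, 62, 43 bp.

138, 62, 43 bp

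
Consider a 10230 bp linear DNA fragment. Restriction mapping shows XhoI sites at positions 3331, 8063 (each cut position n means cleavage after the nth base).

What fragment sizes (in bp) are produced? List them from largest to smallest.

Linear molecule, 2 cuts → 3 fragments:
  3331 − 0 = 3331 bp
  8063 − 3331 = 4732 bp
  10230 − 8063 = 2167 bp
Sorted largest to smallest: 4732, 3331, 2167 bp.

4732, 3331, 2167 bp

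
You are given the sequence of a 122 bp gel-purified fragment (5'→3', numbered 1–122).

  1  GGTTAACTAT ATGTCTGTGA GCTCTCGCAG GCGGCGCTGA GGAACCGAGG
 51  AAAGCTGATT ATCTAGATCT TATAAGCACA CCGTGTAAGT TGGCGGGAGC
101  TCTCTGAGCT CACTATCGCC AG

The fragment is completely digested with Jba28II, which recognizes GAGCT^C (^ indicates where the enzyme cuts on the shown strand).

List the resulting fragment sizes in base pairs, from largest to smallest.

78, 23, 12, 9 bp

Jba28II sites (GAGCTC) start at positions 19, 97, 106.
Jba28II cuts after base 5 of each site (before the last base), so after positions 23, 101, 110.
Linear molecule, 3 cuts → 4 fragments:
  1–23 → 23 bp
  24–101 → 78 bp
  102–110 → 9 bp
  111–122 → 12 bp
Sorted largest to smallest: 78, 23, 12, 9 bp.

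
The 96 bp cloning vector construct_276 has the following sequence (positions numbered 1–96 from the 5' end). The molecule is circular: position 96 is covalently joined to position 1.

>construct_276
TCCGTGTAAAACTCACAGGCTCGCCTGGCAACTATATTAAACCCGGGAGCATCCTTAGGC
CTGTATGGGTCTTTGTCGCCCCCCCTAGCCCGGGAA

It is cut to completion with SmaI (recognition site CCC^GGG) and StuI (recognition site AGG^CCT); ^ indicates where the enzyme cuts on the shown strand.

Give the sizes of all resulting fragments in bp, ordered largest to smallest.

SmaI sites (CCCGGG) start at positions 42, 89.
SmaI cuts after base 3 of each site, so after positions 44, 91.
The StuI site (AGGCCT) starts at position 57.
StuI cuts after base 3 of each site, so after position 59.
Combined cut positions: 44, 59, 91.
Circular molecule, 3 cuts → 3 fragments:
  45–59 → 15 bp
  60–91 → 32 bp
  92–96 then 1–44 → 5 + 44 = 49 bp
Sorted largest to smallest: 49, 32, 15 bp.

49, 32, 15 bp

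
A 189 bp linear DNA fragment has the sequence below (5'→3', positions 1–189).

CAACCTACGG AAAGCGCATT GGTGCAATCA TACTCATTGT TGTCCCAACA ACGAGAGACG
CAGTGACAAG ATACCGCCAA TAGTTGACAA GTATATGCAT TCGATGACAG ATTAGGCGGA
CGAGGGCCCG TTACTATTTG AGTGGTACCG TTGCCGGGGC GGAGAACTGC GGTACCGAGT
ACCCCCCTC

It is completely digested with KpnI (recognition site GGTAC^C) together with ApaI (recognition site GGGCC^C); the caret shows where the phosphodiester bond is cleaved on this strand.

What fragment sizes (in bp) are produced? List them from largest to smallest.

128, 27, 20, 14 bp

KpnI sites (GGTACC) start at positions 144, 171.
KpnI cuts after base 5 of each site (before the last base), so after positions 148, 175.
The ApaI site (GGGCCC) starts at position 124.
ApaI cuts after base 5 of each site (before the last base), so after position 128.
Combined cut positions: 128, 148, 175.
Linear molecule, 3 cuts → 4 fragments:
  1–128 → 128 bp
  129–148 → 20 bp
  149–175 → 27 bp
  176–189 → 14 bp
Sorted largest to smallest: 128, 27, 20, 14 bp.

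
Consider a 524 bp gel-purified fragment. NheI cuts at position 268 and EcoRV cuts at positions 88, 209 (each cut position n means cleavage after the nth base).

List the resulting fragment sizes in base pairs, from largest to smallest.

Combined cut positions (sorted): 88, 209, 268.
Linear molecule, 3 cuts → 4 fragments:
  88 − 0 = 88 bp
  209 − 88 = 121 bp
  268 − 209 = 59 bp
  524 − 268 = 256 bp
Sorted largest to smallest: 256, 121, 88, 59 bp.

256, 121, 88, 59 bp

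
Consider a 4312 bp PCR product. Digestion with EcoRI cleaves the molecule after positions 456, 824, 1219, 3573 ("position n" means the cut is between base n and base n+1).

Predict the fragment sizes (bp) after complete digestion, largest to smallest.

2354, 739, 456, 395, 368 bp

Linear molecule, 4 cuts → 5 fragments:
  456 − 0 = 456 bp
  824 − 456 = 368 bp
  1219 − 824 = 395 bp
  3573 − 1219 = 2354 bp
  4312 − 3573 = 739 bp
Sorted largest to smallest: 2354, 739, 456, 395, 368 bp.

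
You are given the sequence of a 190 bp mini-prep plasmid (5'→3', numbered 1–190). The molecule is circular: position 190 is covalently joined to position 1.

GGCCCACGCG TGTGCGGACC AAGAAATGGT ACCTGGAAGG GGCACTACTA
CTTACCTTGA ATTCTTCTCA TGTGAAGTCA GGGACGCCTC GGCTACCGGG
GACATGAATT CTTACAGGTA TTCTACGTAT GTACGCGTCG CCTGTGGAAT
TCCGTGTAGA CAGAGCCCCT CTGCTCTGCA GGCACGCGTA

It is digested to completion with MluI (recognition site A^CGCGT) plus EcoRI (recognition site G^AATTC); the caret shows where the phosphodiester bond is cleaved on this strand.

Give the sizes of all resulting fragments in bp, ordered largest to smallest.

MluI sites (ACGCGT) start at positions 6, 133, 184.
MluI cuts after the first base of each site, so after positions 6, 133, 184.
EcoRI sites (GAATTC) start at positions 59, 106, 147.
EcoRI cuts after the first base of each site, so after positions 59, 106, 147.
Combined cut positions: 6, 59, 106, 133, 147, 184.
Circular molecule, 6 cuts → 6 fragments:
  7–59 → 53 bp
  60–106 → 47 bp
  107–133 → 27 bp
  134–147 → 14 bp
  148–184 → 37 bp
  185–190 then 1–6 → 6 + 6 = 12 bp
Sorted largest to smallest: 53, 47, 37, 27, 14, 12 bp.

53, 47, 37, 27, 14, 12 bp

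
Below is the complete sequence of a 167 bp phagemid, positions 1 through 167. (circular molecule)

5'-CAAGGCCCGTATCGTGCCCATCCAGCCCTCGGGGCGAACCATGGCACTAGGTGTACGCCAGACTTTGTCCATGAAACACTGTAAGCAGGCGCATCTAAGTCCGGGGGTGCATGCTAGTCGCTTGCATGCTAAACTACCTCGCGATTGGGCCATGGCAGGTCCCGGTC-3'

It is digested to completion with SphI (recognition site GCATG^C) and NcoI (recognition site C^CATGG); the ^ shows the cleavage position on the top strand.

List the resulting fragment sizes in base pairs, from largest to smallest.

SphI sites (GCATGC) start at positions 109, 124.
SphI cuts after base 5 of each site (before the last base), so after positions 113, 128.
NcoI sites (CCATGG) start at positions 39, 150.
NcoI cuts after the first base of each site, so after positions 39, 150.
Combined cut positions: 39, 113, 128, 150.
Circular molecule, 4 cuts → 4 fragments:
  40–113 → 74 bp
  114–128 → 15 bp
  129–150 → 22 bp
  151–167 then 1–39 → 17 + 39 = 56 bp
Sorted largest to smallest: 74, 56, 22, 15 bp.

74, 56, 22, 15 bp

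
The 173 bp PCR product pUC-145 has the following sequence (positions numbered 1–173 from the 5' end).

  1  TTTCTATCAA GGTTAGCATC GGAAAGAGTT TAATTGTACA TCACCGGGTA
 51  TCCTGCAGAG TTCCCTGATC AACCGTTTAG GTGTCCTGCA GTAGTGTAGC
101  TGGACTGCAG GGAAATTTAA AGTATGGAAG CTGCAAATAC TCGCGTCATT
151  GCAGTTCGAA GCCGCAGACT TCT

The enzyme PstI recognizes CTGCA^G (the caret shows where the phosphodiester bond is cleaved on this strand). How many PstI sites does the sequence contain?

3

CTGCAG occurs starting at positions 53, 86, 105.
PstI cuts at 3 sites.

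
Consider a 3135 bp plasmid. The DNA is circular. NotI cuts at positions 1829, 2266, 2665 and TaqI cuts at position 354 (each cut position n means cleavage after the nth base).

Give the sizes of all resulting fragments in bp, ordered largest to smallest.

1475, 824, 437, 399 bp

Combined cut positions (sorted): 354, 1829, 2266, 2665.
Circular molecule, 4 cuts → 4 fragments:
  1829 − 354 = 1475 bp
  2266 − 1829 = 437 bp
  2665 − 2266 = 399 bp
  wrap: 3135 − 2665 + 354 = 824 bp
Sorted largest to smallest: 1475, 824, 437, 399 bp.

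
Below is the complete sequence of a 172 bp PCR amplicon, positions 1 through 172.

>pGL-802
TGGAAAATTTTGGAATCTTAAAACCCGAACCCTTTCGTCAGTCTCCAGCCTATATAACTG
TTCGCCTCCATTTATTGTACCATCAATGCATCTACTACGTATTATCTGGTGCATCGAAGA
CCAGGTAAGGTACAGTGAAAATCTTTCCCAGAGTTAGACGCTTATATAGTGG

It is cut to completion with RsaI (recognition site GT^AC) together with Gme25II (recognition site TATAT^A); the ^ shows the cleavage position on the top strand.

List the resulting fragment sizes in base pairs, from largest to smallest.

55, 53, 36, 23, 5 bp

RsaI sites (GTAC) start at positions 77, 130.
RsaI cuts after base 2 of each site, so after positions 78, 131.
Gme25II sites (TATATA) start at positions 51, 163.
Gme25II cuts after base 5 of each site (before the last base), so after positions 55, 167.
Combined cut positions: 55, 78, 131, 167.
Linear molecule, 4 cuts → 5 fragments:
  1–55 → 55 bp
  56–78 → 23 bp
  79–131 → 53 bp
  132–167 → 36 bp
  168–172 → 5 bp
Sorted largest to smallest: 55, 53, 36, 23, 5 bp.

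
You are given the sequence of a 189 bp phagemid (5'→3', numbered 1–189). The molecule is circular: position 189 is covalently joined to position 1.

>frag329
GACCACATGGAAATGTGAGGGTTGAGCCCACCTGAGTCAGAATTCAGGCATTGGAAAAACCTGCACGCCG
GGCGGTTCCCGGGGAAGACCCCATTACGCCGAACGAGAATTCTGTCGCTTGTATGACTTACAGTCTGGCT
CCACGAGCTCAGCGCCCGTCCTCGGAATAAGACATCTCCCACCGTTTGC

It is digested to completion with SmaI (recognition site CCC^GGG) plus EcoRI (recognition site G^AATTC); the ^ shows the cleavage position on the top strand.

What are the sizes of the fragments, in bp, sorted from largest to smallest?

122, 40, 27 bp

The SmaI site (CCCGGG) starts at position 78.
SmaI cuts after base 3 of each site, so after position 80.
EcoRI sites (GAATTC) start at positions 40, 107.
EcoRI cuts after the first base of each site, so after positions 40, 107.
Combined cut positions: 40, 80, 107.
Circular molecule, 3 cuts → 3 fragments:
  41–80 → 40 bp
  81–107 → 27 bp
  108–189 then 1–40 → 82 + 40 = 122 bp
Sorted largest to smallest: 122, 40, 27 bp.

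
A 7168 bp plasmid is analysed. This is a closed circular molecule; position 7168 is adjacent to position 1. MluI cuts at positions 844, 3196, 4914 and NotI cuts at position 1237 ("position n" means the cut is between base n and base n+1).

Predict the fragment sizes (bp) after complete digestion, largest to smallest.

Combined cut positions (sorted): 844, 1237, 3196, 4914.
Circular molecule, 4 cuts → 4 fragments:
  1237 − 844 = 393 bp
  3196 − 1237 = 1959 bp
  4914 − 3196 = 1718 bp
  wrap: 7168 − 4914 + 844 = 3098 bp
Sorted largest to smallest: 3098, 1959, 1718, 393 bp.

3098, 1959, 1718, 393 bp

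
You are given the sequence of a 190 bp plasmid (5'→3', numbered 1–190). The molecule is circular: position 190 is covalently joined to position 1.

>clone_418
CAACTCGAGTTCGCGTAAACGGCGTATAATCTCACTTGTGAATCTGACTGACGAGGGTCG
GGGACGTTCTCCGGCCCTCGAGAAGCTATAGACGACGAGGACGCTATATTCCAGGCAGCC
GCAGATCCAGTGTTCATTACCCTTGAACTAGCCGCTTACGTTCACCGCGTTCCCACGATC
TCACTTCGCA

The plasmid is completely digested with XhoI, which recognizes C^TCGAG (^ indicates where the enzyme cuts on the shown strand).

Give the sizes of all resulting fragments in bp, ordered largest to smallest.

117, 73 bp

XhoI sites (CTCGAG) start at positions 4, 77.
XhoI cuts after the first base of each site, so after positions 4, 77.
Circular molecule, 2 cuts → 2 fragments:
  5–77 → 73 bp
  78–190 then 1–4 → 113 + 4 = 117 bp
Sorted largest to smallest: 117, 73 bp.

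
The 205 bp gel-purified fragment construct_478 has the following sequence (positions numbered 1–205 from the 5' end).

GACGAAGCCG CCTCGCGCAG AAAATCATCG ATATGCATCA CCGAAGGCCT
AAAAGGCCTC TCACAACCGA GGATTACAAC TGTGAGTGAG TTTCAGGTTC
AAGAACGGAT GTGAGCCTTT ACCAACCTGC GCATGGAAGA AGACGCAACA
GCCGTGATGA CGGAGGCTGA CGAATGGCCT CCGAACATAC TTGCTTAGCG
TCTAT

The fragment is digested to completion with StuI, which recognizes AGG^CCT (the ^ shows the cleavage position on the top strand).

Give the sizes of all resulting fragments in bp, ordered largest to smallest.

149, 47, 9 bp

StuI sites (AGGCCT) start at positions 45, 54.
StuI cuts after base 3 of each site, so after positions 47, 56.
Linear molecule, 2 cuts → 3 fragments:
  1–47 → 47 bp
  48–56 → 9 bp
  57–205 → 149 bp
Sorted largest to smallest: 149, 47, 9 bp.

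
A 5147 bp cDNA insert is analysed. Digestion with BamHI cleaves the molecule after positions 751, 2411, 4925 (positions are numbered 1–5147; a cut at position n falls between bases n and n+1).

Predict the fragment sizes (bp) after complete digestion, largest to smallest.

2514, 1660, 751, 222 bp

Linear molecule, 3 cuts → 4 fragments:
  751 − 0 = 751 bp
  2411 − 751 = 1660 bp
  4925 − 2411 = 2514 bp
  5147 − 4925 = 222 bp
Sorted largest to smallest: 2514, 1660, 751, 222 bp.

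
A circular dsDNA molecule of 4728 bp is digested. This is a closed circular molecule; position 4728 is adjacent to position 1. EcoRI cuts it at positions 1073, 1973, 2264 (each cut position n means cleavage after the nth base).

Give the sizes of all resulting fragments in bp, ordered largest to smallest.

3537, 900, 291 bp

Circular molecule, 3 cuts → 3 fragments:
  1973 − 1073 = 900 bp
  2264 − 1973 = 291 bp
  wrap: 4728 − 2264 + 1073 = 3537 bp
Sorted largest to smallest: 3537, 900, 291 bp.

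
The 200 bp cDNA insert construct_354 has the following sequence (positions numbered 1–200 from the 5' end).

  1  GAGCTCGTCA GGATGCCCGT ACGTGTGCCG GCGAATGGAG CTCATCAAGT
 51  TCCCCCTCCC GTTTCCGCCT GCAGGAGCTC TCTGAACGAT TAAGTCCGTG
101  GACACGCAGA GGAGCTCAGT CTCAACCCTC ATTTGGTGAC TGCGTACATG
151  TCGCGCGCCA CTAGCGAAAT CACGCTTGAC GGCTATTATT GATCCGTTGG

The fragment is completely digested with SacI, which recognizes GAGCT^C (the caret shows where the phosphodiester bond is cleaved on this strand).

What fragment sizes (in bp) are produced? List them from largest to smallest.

SacI sites (GAGCTC) start at positions 1, 38, 75, 112.
SacI cuts after base 5 of each site (before the last base), so after positions 5, 42, 79, 116.
Linear molecule, 4 cuts → 5 fragments:
  1–5 → 5 bp
  6–42 → 37 bp
  43–79 → 37 bp
  80–116 → 37 bp
  117–200 → 84 bp
Sorted largest to smallest: 84, 37, 37, 37, 5 bp.

84, 37, 37, 37, 5 bp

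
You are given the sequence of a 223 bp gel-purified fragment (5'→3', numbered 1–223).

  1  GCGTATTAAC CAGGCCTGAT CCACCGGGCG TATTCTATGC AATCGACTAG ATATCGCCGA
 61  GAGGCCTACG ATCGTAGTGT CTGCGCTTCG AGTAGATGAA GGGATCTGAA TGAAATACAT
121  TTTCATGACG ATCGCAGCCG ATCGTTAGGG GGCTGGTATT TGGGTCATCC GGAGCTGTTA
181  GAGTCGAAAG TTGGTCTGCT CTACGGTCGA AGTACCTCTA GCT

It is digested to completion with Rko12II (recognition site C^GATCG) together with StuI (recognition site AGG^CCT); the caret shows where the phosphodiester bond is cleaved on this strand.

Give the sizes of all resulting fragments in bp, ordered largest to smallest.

84, 60, 50, 14, 10, 5 bp

Rko12II sites (CGATCG) start at positions 69, 129, 139.
Rko12II cuts after the first base of each site, so after positions 69, 129, 139.
StuI sites (AGGCCT) start at positions 12, 62.
StuI cuts after base 3 of each site, so after positions 14, 64.
Combined cut positions: 14, 64, 69, 129, 139.
Linear molecule, 5 cuts → 6 fragments:
  1–14 → 14 bp
  15–64 → 50 bp
  65–69 → 5 bp
  70–129 → 60 bp
  130–139 → 10 bp
  140–223 → 84 bp
Sorted largest to smallest: 84, 60, 50, 14, 10, 5 bp.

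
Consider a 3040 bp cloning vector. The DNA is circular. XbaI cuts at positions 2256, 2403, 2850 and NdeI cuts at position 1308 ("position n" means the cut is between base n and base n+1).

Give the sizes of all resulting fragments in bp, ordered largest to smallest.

1498, 948, 447, 147 bp

Combined cut positions (sorted): 1308, 2256, 2403, 2850.
Circular molecule, 4 cuts → 4 fragments:
  2256 − 1308 = 948 bp
  2403 − 2256 = 147 bp
  2850 − 2403 = 447 bp
  wrap: 3040 − 2850 + 1308 = 1498 bp
Sorted largest to smallest: 1498, 948, 447, 147 bp.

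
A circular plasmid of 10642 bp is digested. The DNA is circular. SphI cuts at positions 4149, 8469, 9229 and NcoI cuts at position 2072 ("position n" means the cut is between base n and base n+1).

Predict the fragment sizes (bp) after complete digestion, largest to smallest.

Combined cut positions (sorted): 2072, 4149, 8469, 9229.
Circular molecule, 4 cuts → 4 fragments:
  4149 − 2072 = 2077 bp
  8469 − 4149 = 4320 bp
  9229 − 8469 = 760 bp
  wrap: 10642 − 9229 + 2072 = 3485 bp
Sorted largest to smallest: 4320, 3485, 2077, 760 bp.

4320, 3485, 2077, 760 bp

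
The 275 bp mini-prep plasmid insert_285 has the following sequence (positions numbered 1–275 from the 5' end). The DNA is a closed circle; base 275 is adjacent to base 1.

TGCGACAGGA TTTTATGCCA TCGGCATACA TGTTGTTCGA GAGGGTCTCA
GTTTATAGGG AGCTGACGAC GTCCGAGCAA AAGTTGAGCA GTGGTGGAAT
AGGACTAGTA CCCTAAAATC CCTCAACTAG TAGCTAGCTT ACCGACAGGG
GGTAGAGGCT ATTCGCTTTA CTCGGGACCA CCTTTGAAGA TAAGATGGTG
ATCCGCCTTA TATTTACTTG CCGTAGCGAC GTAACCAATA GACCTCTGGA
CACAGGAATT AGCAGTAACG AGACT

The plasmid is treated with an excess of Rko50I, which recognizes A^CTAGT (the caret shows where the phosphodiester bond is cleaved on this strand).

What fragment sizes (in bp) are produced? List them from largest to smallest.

Rko50I sites (ACTAGT) start at positions 104, 126.
Rko50I cuts after the first base of each site, so after positions 104, 126.
Circular molecule, 2 cuts → 2 fragments:
  105–126 → 22 bp
  127–275 then 1–104 → 149 + 104 = 253 bp
Sorted largest to smallest: 253, 22 bp.

253, 22 bp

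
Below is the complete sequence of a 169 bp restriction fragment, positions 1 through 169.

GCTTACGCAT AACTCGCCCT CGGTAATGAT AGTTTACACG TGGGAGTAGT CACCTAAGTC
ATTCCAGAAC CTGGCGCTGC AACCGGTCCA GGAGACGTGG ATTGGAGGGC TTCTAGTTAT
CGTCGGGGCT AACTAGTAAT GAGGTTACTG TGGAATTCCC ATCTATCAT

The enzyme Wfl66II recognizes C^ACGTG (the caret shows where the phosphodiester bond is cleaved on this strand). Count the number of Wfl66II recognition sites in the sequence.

CACGTG occurs starting at position 37.
Wfl66II cuts at 1 site.

1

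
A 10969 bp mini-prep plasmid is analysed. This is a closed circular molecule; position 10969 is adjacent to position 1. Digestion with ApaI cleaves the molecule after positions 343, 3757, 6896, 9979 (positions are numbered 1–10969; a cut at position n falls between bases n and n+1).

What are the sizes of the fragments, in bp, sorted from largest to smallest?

Circular molecule, 4 cuts → 4 fragments:
  3757 − 343 = 3414 bp
  6896 − 3757 = 3139 bp
  9979 − 6896 = 3083 bp
  wrap: 10969 − 9979 + 343 = 1333 bp
Sorted largest to smallest: 3414, 3139, 3083, 1333 bp.

3414, 3139, 3083, 1333 bp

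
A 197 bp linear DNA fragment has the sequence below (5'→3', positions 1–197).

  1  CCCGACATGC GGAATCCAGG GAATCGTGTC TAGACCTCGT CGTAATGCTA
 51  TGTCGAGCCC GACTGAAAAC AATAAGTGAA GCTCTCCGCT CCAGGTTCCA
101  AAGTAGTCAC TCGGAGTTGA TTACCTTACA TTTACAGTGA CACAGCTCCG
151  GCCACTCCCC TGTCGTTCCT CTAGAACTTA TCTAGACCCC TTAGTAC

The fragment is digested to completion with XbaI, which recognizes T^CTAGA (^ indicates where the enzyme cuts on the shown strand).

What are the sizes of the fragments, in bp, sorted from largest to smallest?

XbaI sites (TCTAGA) start at positions 29, 170, 181.
XbaI cuts after the first base of each site, so after positions 29, 170, 181.
Linear molecule, 3 cuts → 4 fragments:
  1–29 → 29 bp
  30–170 → 141 bp
  171–181 → 11 bp
  182–197 → 16 bp
Sorted largest to smallest: 141, 29, 16, 11 bp.

141, 29, 16, 11 bp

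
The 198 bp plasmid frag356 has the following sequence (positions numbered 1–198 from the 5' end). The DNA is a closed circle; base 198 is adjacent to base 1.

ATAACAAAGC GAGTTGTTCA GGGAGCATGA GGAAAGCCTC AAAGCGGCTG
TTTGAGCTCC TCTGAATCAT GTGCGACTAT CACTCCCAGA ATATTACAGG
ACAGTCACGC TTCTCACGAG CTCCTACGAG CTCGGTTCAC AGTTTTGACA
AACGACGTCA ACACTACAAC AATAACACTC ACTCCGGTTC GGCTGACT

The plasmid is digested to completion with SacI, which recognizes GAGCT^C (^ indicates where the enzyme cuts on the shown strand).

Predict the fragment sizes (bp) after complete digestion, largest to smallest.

124, 64, 10 bp

SacI sites (GAGCTC) start at positions 54, 118, 128.
SacI cuts after base 5 of each site (before the last base), so after positions 58, 122, 132.
Circular molecule, 3 cuts → 3 fragments:
  59–122 → 64 bp
  123–132 → 10 bp
  133–198 then 1–58 → 66 + 58 = 124 bp
Sorted largest to smallest: 124, 64, 10 bp.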